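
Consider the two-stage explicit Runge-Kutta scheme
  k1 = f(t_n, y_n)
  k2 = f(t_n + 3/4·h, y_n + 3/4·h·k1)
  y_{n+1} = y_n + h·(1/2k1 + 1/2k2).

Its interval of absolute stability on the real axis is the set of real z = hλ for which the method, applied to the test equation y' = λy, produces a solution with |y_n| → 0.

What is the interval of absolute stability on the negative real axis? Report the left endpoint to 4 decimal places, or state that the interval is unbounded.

z∈(-2.6667,0).

On y'=λy, z=hλ:
  k1=λy_n ⇒ h·k1=z·y_n;  k2=λ(1+3/4z)y_n ⇒ h·k2=z(1+3/4z)y_n
  y_{n+1}/y_n = 1 + 1/2z + 1/2z(1+3/4z) = 1 + z + 3/8z²
  R(z) = 1 + z + 3/8z².

Solve |R(x)|<1 on ℝ⁻.
x=-0.5: |R|=0.5938
R=1: x+3/8x²=0 ⇒ x=−8/3=-2.6667; min R=1−1/(4·3/8)=0.3333>−1
Confirm numerically:
  x=-2.455: |R|=0.80513 <1
  x=-2.016: |R|=0.50810 <1
  x=-1.743: |R|=0.39627 <1
  x=-1.416: |R|=0.33590 <1
  x=-3.133: |R|=1.54788 >1
  x=-3.090: |R|=1.49054 >1
  x=-2.927: |R|=1.28575 >1
So |R|<1 on (-2.6667, 0).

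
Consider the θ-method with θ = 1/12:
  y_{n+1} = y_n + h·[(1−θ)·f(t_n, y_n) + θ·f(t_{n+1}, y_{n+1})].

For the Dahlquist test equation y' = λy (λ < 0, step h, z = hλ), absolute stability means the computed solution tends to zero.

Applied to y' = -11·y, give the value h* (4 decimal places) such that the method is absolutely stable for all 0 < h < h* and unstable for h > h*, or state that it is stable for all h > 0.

(-2.4000,0); λ=-11 ⇒ h* = (12/5)/11 = 0.2182.

Set f=λy, z=hλ:
  y_{n+1} = y_n + z·[11/12·y_n + 1/12·y_{n+1}] ⇒ (1 − 1/12z)y_{n+1} = (1 + 11/12z)y_n
  R(z) = (1 + 11/12z)/(1 − 1/12z).

Boundary: |R(x)|=1, x<0.
x=-1.47: |R|=0.3096
R=−1: 1+11/12x = −1+1/12x ⇒ -5/6x=2 ⇒ x=2/(-5/6)=-2.4000
Confirm numerically:
  x=-2.167: |R|=0.83553 <1
  x=-1.752: |R|=0.52880 <1
  x=-1.648: |R|=0.44900 <1
  x=-1.514: |R|=0.34438 <1
  x=-2.816: |R|=1.28078 >1
  x=-2.603: |R|=1.13901 >1
  x=-2.444: |R|=1.03046 >1
Interval (-2.4000, 0).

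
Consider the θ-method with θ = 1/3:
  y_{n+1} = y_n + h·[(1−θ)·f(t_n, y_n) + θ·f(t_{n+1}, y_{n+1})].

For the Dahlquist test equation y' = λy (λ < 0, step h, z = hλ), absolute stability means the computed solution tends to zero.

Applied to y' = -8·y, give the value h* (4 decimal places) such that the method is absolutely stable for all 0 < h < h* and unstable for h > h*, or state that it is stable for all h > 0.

(-6.0000,0); λ=-8 ⇒ h* = (6)/8 = 0.7500.

With y'=λy (z=hλ):
  y_{n+1} = y_n + z·[2/3·y_n + 1/3·y_{n+1}] ⇒ (1 − 1/3z)y_{n+1} = (1 + 2/3z)y_n
  ⇒ R(z) = (1 + 2/3z)/(1 − 1/3z).

Boundary: |R(x)|=1, x<0.
x=-0.87: |R|=0.3256
R=−1: 1+2/3x = −1+1/3x ⇒ -1/3x=2 ⇒ x=2/(-1/3)=-6.0000
Confirm numerically:
  x=-5.506: |R|=0.94192 <1
  x=-5.361: |R|=0.92357 <1
  x=-4.322: |R|=0.77083 <1
  x=-2.409: |R|=0.33611 <1
  x=-6.569: |R|=1.05946 >1
  x=-6.427: |R|=1.04530 >1
  x=-6.374: |R|=1.03990 >1
Interval (-6.0000, 0).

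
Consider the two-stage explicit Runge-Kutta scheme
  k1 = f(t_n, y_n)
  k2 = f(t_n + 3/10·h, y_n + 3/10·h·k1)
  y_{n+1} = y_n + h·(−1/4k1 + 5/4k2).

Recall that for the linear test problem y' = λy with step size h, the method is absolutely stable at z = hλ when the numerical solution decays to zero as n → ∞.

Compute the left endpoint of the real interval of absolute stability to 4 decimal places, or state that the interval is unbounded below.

On y'=λy, z=hλ:
  k1=λy_n ⇒ h·k1=z·y_n;  k2=λ(1+3/10z)y_n ⇒ h·k2=z(1+3/10z)y_n
  y_{n+1}/y_n = 1 − 1/4z + 5/4z(1+3/10z) = 1 + z + 3/8z²
  ⇒ R(z) = 1 + z + 3/8z².

Need |R(x)|<1, x<0.
x=-1.15: |R|=0.3459
R=1: x+3/8x²=0 ⇒ x=−8/3=-2.6667; min R=1−1/(4·3/8)=0.3333>−1
Confirm numerically:
  x=-1.724: |R|=0.39057 <1
  x=-1.580: |R|=0.35615 <1
  x=-1.153: |R|=0.34553 <1
  x=-3.095: |R|=1.49713 >1
  x=-3.035: |R|=1.41921 >1
Stable set (-2.6667, 0).

z* = -2.6667.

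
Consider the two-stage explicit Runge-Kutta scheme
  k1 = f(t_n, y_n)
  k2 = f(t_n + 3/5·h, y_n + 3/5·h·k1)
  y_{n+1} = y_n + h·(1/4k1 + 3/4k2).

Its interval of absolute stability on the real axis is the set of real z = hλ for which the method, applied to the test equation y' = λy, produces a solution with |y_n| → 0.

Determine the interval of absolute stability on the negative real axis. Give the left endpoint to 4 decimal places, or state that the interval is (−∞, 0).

z∈(-2.2222,0).

On y'=λy, z=hλ:
  k1=λy_n ⇒ h·k1=z·y_n;  k2=λ(1+3/5z)y_n ⇒ h·k2=z(1+3/5z)y_n
  y_{n+1}/y_n = 1 + 1/4z + 3/4z(1+3/5z) = 1 + z + 9/20z²
  R(z) = 1 + z + 9/20z².

Need |R(x)|<1, x<0.
x=-1.77: |R|=0.6398
R=1: x+9/20x²=0 ⇒ x=−20/9=-2.2222; min R=1−1/(4·9/20)=0.4444>−1
Confirm numerically:
  x=-2.098: |R|=0.88272 <1
  x=-1.349: |R|=0.46991 <1
  x=-1.250: |R|=0.45312 <1
  x=-2.478: |R|=1.28522 >1
  x=-2.289: |R|=1.06878 >1
Stable set (-2.2222, 0).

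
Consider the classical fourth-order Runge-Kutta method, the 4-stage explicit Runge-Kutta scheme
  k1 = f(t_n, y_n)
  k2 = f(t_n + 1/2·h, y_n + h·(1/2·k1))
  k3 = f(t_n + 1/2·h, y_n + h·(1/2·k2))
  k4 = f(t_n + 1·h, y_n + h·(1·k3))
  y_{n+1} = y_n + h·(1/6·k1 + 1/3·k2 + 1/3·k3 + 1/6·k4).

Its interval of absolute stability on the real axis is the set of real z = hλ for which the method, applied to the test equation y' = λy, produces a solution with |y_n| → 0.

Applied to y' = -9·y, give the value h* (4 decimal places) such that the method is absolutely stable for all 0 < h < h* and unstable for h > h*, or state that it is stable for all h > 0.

With y'=λy (z=hλ):
  order 4, 4-stage ⇒ R(z)=1+z+z^2/2+z^3/6+z^4/24
  (e.g. R(-1.32)=0.29437, |R|=0.29437)

Solve |R(x)|<1 on ℝ⁻.
x=-1.32: |R|=0.2944
|R(-2.54)|=0.6889 |R(-2.45)|=0.6015 |R(-0.81)|=0.4474
Bisect:
  x_lo=-3.2971 |R|=2.0885  x_hi=-0.0514 |R|=0.9499
  mid=-1.67422 |R|=0.27251 →hi
  mid=-2.48564 |R|=0.63454 →hi
  mid=-2.89135 |R|=1.17203 →lo
  mid=-2.68849 |R|=0.86360 →hi
  mid=-2.78992 |R|=1.00700 →lo
  mid=-2.73921 |R|=0.93271 →hi
  mid=-2.76457 |R|=0.96920 →hi
  mid=-2.77724 |R|=0.98793 →hi
  mid=-2.78358 |R|=0.99742 →hi
  mid=-2.78675 |R|=1.00220 →lo
  ...
  [-2.78537,-2.78517] ⇒ x*=-2.7853
Stable set (-2.7853, 0).

(-2.7853,0); λ=-9 ⇒ h* = 0.3095.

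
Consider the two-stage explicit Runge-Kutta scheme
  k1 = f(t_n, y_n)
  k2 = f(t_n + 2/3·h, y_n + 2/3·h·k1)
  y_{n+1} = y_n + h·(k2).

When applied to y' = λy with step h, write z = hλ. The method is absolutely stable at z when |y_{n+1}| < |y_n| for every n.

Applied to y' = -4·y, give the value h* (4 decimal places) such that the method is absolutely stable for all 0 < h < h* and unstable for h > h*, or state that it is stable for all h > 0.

With y'=λy (z=hλ):
  k1=λy_n ⇒ h·k1=z·y_n;  k2=λ(1+2/3z)y_n ⇒ h·k2=z(1+2/3z)y_n
  y_{n+1}/y_n = 1 + z(1+2/3z) = 1 + z + 2/3z²
  ⇒ R(z) = 1 + z + 2/3z².

Solve |R(x)|<1 on ℝ⁻.
x=-0.47: |R|=0.6773
R=1: x+2/3x²=0 ⇒ x=−3/2=-1.5000; min R=1−1/(4·2/3)=0.6250>−1
Confirm numerically:
  x=-1.452: |R|=0.95354 <1
  x=-1.080: |R|=0.69760 <1
  x=-0.902: |R|=0.64040 <1
  x=-0.814: |R|=0.62773 <1
  x=-1.976: |R|=1.62705 >1
  x=-1.544: |R|=1.04529 >1
Stable set (-1.5000, 0).

(-1.5000,0); λ=-4 ⇒ h* = (3/2)/4 = 0.3750.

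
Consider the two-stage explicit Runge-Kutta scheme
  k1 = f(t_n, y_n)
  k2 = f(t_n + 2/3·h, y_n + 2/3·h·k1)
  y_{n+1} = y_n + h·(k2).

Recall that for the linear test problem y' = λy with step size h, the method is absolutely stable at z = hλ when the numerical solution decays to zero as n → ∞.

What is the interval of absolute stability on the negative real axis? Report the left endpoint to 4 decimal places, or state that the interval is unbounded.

With y'=λy (z=hλ):
  k1=λy_n ⇒ h·k1=z·y_n;  k2=λ(1+2/3z)y_n ⇒ h·k2=z(1+2/3z)y_n
  y_{n+1}/y_n = 1 + z(1+2/3z) = 1 + z + 2/3z²
  so R(z) = 1 + z + 2/3z².

Find x<0 with |R(x)|<1.
x=-0.87: |R|=0.6346
R=1: x+2/3x²=0 ⇒ x=−3/2=-1.5000; min R=1−1/(4·2/3)=0.6250>−1
Confirm numerically:
  x=-1.181: |R|=0.74884 <1
  x=-0.825: |R|=0.62875 <1
  x=-0.610: |R|=0.63807 <1
  x=-1.877: |R|=1.47175 >1
  x=-1.719: |R|=1.25097 >1
Interval (-1.5000, 0).

z∈(-1.5000,0).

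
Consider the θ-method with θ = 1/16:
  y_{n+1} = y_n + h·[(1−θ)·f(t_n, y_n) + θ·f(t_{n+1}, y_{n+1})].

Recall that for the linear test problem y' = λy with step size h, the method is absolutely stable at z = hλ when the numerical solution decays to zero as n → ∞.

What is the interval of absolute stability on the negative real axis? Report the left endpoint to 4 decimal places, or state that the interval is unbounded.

(-2.2857, 0).

With y'=λy (z=hλ):
  y_{n+1} = y_n + z·[15/16·y_n + 1/16·y_{n+1}] ⇒ (1 − 1/16z)y_{n+1} = (1 + 15/16z)y_n
  Hence R(z) = (1 + 15/16z)/(1 − 1/16z).

Need |R(x)|<1, x<0.
x=-0.61: |R|=0.4124
R=−1: 1+15/16x = −1+1/16x ⇒ -7/8x=2 ⇒ x=2/(-7/8)=-2.2857
Confirm numerically:
  x=-2.005: |R|=0.78173 <1
  x=-1.789: |R|=0.60908 <1
  x=-1.156: |R|=0.07811 <1
  x=-2.792: |R|=1.37718 >1
  x=-2.423: |R|=1.10433 >1
Stable set (-2.2857, 0).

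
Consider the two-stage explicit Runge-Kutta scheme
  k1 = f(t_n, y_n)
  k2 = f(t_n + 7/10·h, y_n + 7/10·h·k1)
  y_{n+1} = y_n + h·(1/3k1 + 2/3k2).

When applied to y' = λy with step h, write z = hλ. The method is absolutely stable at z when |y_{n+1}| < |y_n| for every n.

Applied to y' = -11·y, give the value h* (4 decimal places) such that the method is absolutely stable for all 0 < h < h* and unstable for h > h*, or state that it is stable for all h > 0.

Test eqn y'=λy, z=hλ:
  k1=λy_n ⇒ h·k1=z·y_n;  k2=λ(1+7/10z)y_n ⇒ h·k2=z(1+7/10z)y_n
  y_{n+1}/y_n = 1 + 1/3z + 2/3z(1+7/10z) = 1 + z + 7/15z²
  so R(z) = 1 + z + 7/15z².

Need |R(x)|<1, x<0.
x=-0.47: |R|=0.6331
R=1: x+7/15x²=0 ⇒ x=−15/7=-2.1429; min R=1−1/(4·7/15)=0.4643>−1
Confirm numerically:
  x=-1.770: |R|=0.69202 <1
  x=-1.762: |R|=0.68683 <1
  x=-0.989: |R|=0.46746 <1
  x=-2.720: |R|=1.73259 >1
  x=-2.612: |R|=1.57185 >1
  x=-2.177: |R|=1.03469 >1
So |R|<1 on (-2.1429, 0).

(-2.1429,0); λ=-11 ⇒ h* = (15/7)/11 = 0.1948.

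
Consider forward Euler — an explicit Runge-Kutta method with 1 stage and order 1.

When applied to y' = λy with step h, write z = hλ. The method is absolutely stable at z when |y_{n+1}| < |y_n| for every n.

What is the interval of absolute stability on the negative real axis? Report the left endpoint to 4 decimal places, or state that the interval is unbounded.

z∈(-2.0000,0).

On y'=λy, z=hλ:
  order 1, 1-stage ⇒ R(z)=1+z
  (e.g. R(-0.54)=0.46000, |R|=0.46000)

Find x<0 with |R(x)|<1.
x=-0.54: |R|=0.4600
|R(-2.04)|=1.0400 |R(-1.53)|=0.5300 |R(-0.69)|=0.3100
Bisect:
  x_lo=-2.7225 |R|=1.7225  x_hi=-0.3944 |R|=0.6056
  mid=-1.55848 |R|=0.55848 →hi
  mid=-2.14051 |R|=1.14051 →lo
  mid=-1.84949 |R|=0.84949 →hi
  mid=-1.99500 |R|=0.99500 →hi
  mid=-2.06776 |R|=1.06776 →lo
  mid=-2.03138 |R|=1.03138 →lo
  mid=-2.01319 |R|=1.01319 →lo
  mid=-2.00410 |R|=1.00410 →lo
  ...
  [-2.00012,-1.99997] ⇒ x*=-2.0000
So |R|<1 on (-2.0000, 0).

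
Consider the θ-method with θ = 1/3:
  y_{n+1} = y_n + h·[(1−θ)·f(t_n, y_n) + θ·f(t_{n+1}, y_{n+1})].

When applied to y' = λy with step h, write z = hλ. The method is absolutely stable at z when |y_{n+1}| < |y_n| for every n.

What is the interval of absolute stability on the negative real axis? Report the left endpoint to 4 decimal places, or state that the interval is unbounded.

(-6.0000, 0).

On y'=λy, z=hλ:
  y_{n+1} = y_n + z·[2/3·y_n + 1/3·y_{n+1}] ⇒ (1 − 1/3z)y_{n+1} = (1 + 2/3z)y_n
  R(z) = (1 + 2/3z)/(1 − 1/3z).

Solve |R(x)|<1 on ℝ⁻.
x=-0.41: |R|=0.6393
R=−1: 1+2/3x = −1+1/3x ⇒ -1/3x=2 ⇒ x=2/(-1/3)=-6.0000
Confirm numerically:
  x=-5.621: |R|=0.95604 <1
  x=-4.382: |R|=0.78082 <1
  x=-4.347: |R|=0.77501 <1
  x=-2.667: |R|=0.41186 <1
  x=-6.592: |R|=1.06172 >1
  x=-6.371: |R|=1.03959 >1
  x=-6.094: |R|=1.01034 >1
So |R|<1 on (-6.0000, 0).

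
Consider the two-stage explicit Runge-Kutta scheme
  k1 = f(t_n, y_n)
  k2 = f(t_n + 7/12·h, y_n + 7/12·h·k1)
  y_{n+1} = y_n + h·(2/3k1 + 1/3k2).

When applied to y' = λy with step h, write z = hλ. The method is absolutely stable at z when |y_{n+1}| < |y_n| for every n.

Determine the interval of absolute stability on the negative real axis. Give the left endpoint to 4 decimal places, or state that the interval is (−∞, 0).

(-5.1429, 0).

Set f=λy, z=hλ:
  k1=λy_n ⇒ h·k1=z·y_n;  k2=λ(1+7/12z)y_n ⇒ h·k2=z(1+7/12z)y_n
  y_{n+1}/y_n = 1 + 2/3z + 1/3z(1+7/12z) = 1 + z + 7/36z²
  Hence R(z) = 1 + z + 7/36z².

Need |R(x)|<1, x<0.
x=-1.13: |R|=0.1183
R=1: x+7/36x²=0 ⇒ x=−36/7=-5.1429; min R=1−1/(4·7/36)=-0.2857>−1
Confirm numerically:
  x=-3.297: |R|=0.18335 <1
  x=-2.932: |R|=0.26043 <1
  x=-2.262: |R|=0.26710 <1
  x=-5.419: |R|=1.29097 >1
  x=-5.399: |R|=1.26890 >1
  x=-5.395: |R|=1.26450 >1
Interval (-5.1429, 0).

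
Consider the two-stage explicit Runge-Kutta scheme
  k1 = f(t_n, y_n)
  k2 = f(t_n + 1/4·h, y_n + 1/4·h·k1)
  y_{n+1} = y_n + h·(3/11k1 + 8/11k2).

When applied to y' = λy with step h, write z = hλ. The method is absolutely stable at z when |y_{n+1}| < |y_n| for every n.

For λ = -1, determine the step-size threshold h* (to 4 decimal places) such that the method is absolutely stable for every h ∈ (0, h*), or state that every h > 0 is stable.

(-5.5000,0); λ=-1 ⇒ h* = (11/2)/1 = 5.5000.

Set f=λy, z=hλ:
  k1=λy_n ⇒ h·k1=z·y_n;  k2=λ(1+1/4z)y_n ⇒ h·k2=z(1+1/4z)y_n
  y_{n+1}/y_n = 1 + 3/11z + 8/11z(1+1/4z) = 1 + z + 2/11z²
  ⇒ R(z) = 1 + z + 2/11z².

Boundary: |R(x)|=1, x<0.
x=-0.89: |R|=0.2540
R=1: x+2/11x²=0 ⇒ x=−11/2=-5.5000; min R=1−1/(4·2/11)=-0.3750>−1
Confirm numerically:
  x=-4.438: |R|=0.14306 <1
  x=-2.555: |R|=0.36809 <1
  x=-2.449: |R|=0.35853 <1
  x=-5.927: |R|=1.46015 >1
  x=-5.923: |R|=1.45553 >1
  x=-5.599: |R|=1.10078 >1
So |R|<1 on (-5.5000, 0).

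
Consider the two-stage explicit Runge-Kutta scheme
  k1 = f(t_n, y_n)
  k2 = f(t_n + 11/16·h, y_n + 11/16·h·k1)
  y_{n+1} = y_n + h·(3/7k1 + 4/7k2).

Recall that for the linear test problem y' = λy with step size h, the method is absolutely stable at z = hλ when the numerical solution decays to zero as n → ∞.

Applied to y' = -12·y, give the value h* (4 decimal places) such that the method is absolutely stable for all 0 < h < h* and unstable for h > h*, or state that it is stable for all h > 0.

Set f=λy, z=hλ:
  k1=λy_n ⇒ h·k1=z·y_n;  k2=λ(1+11/16z)y_n ⇒ h·k2=z(1+11/16z)y_n
  y_{n+1}/y_n = 1 + 3/7z + 4/7z(1+11/16z) = 1 + z + 11/28z²
  ⇒ R(z) = 1 + z + 11/28z².

Solve |R(x)|<1 on ℝ⁻.
x=-0.36: |R|=0.6909
R=1: x+11/28x²=0 ⇒ x=−28/11=-2.5455; min R=1−1/(4·11/28)=0.3636>−1
Confirm numerically:
  x=-2.462: |R|=0.91928 <1
  x=-2.069: |R|=0.61273 <1
  x=-1.876: |R|=0.50661 <1
  x=-1.280: |R|=0.36366 <1
  x=-3.064: |R|=1.62418 >1
  x=-2.936: |R|=1.45047 >1
  x=-2.934: |R|=1.44785 >1
Interval (-2.5455, 0).

(-2.5455,0); λ=-12 ⇒ h* = (28/11)/12 = 0.2121.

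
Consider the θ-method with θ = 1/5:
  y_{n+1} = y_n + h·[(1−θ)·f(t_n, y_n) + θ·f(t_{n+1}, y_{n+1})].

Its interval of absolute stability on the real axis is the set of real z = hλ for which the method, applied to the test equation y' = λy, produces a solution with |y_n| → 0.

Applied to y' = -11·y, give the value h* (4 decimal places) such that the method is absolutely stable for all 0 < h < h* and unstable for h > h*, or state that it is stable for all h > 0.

(-3.3333,0); λ=-11 ⇒ h* = (10/3)/11 = 0.3030.

On y'=λy, z=hλ:
  y_{n+1} = y_n + z·[4/5·y_n + 1/5·y_{n+1}] ⇒ (1 − 1/5z)y_{n+1} = (1 + 4/5z)y_n
  R(z) = (1 + 4/5z)/(1 − 1/5z).

Boundary: |R(x)|=1, x<0.
x=-0.72: |R|=0.3706
R=−1: 1+4/5x = −1+1/5x ⇒ -3/5x=2 ⇒ x=2/(-3/5)=-3.3333
Confirm numerically:
  x=-3.209: |R|=0.95456 <1
  x=-2.064: |R|=0.46093 <1
  x=-1.767: |R|=0.30560 <1
  x=-3.453: |R|=1.04247 >1
  x=-3.449: |R|=1.04107 >1
  x=-3.366: |R|=1.01171 >1
So |R|<1 on (-3.3333, 0).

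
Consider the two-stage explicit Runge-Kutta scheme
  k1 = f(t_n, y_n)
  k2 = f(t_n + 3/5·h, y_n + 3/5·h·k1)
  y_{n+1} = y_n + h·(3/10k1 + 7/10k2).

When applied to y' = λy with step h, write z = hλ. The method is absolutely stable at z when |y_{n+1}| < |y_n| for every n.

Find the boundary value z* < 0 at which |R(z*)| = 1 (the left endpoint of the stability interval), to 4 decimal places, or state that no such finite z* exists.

z* = -2.3810.

With y'=λy (z=hλ):
  k1=λy_n ⇒ h·k1=z·y_n;  k2=λ(1+3/5z)y_n ⇒ h·k2=z(1+3/5z)y_n
  y_{n+1}/y_n = 1 + 3/10z + 7/10z(1+3/5z) = 1 + z + 21/50z²
  R(z) = 1 + z + 21/50z².

Need |R(x)|<1, x<0.
x=-1.39: |R|=0.4215
R=1: x+21/50x²=0 ⇒ x=−50/21=-2.3810; min R=1−1/(4·21/50)=0.4048>−1
Confirm numerically:
  x=-1.773: |R|=0.54728 <1
  x=-1.373: |R|=0.41875 <1
  x=-1.241: |R|=0.40583 <1
  x=-1.061: |R|=0.41180 <1
  x=-2.633: |R|=1.27873 >1
  x=-2.552: |R|=1.18334 >1
Interval (-2.3810, 0).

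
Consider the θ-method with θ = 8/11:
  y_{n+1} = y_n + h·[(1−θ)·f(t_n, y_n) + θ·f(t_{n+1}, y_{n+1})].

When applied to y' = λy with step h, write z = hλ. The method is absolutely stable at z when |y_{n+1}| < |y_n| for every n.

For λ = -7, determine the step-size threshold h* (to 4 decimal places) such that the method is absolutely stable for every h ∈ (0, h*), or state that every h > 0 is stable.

Set f=λy, z=hλ:
  y_{n+1} = y_n + z·[3/11·y_n + 8/11·y_{n+1}] ⇒ (1 − 8/11z)y_{n+1} = (1 + 3/11z)y_n
  Hence R(z) = (1 + 3/11z)/(1 − 8/11z).

Need |R(x)|<1, x<0.
x=-1.69: |R|=0.2418
x=-2: |R|=0.1852
x=-10: |R|=0.2088
x=-100: |R|=0.3564
θ=8/11≥1/2 ⇒ |1+3/11x|<|1−8/11x| ∀x<0 ⇒ unbounded interval.

interval (−∞, 0). Any h>0 works for λ=-7.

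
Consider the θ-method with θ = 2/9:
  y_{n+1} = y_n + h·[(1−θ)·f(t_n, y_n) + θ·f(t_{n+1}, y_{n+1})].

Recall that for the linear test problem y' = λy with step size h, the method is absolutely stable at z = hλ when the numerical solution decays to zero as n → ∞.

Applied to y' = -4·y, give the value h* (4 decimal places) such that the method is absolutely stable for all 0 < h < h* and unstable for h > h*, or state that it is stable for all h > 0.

Test eqn y'=λy, z=hλ:
  y_{n+1} = y_n + z·[7/9·y_n + 2/9·y_{n+1}] ⇒ (1 − 2/9z)y_{n+1} = (1 + 7/9z)y_n
  so R(z) = (1 + 7/9z)/(1 − 2/9z).

Solve |R(x)|<1 on ℝ⁻.
x=-0.32: |R|=0.7012
R=−1: 1+7/9x = −1+2/9x ⇒ -5/9x=2 ⇒ x=2/(-5/9)=-3.6000
Confirm numerically:
  x=-2.739: |R|=0.70265 <1
  x=-2.041: |R|=0.40414 <1
  x=-1.591: |R|=0.17542 <1
  x=-4.054: |R|=1.13269 >1
  x=-3.756: |R|=1.04724 >1
Interval (-3.6000, 0).

(-3.6000,0); λ=-4 ⇒ h* = (18/5)/4 = 0.9000.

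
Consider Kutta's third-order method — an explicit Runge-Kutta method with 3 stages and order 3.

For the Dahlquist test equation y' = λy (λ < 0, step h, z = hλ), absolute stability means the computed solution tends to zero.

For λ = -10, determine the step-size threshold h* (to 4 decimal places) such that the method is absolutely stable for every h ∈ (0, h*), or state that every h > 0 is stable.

(-2.5127,0); λ=-10 ⇒ h* = 0.2513.

Test eqn y'=λy, z=hλ:
  order 3, 3-stage ⇒ R(z)=1+z+z^2/2+z^3/6
  (e.g. R(-1.78)=-0.13576, |R|=0.13576)

Boundary: |R(x)|=1, x<0.
x=-1.78: |R|=0.1358
|R(-2.4)|=0.8240 |R(-1.7)|=0.0738 |R(-1.68)|=0.0591
Bisect:
  x_lo=-2.9313 |R|=1.8328  x_hi=-0.3941 |R|=0.6734
  mid=-1.66266 |R|=0.04649 →hi
  mid=-2.29696 |R|=0.67875 →hi
  mid=-2.61411 |R|=1.17461 →lo
  mid=-2.45553 |R|=0.90838 →hi
  mid=-2.53482 |R|=1.03667 →lo
  mid=-2.49518 |R|=0.97135 →hi
  mid=-2.51500 |R|=1.00371 →lo
  mid=-2.50509 |R|=0.98745 →hi
  ...
  [-2.51283,-2.51268] ⇒ x*=-2.5127
Stable set (-2.5127, 0).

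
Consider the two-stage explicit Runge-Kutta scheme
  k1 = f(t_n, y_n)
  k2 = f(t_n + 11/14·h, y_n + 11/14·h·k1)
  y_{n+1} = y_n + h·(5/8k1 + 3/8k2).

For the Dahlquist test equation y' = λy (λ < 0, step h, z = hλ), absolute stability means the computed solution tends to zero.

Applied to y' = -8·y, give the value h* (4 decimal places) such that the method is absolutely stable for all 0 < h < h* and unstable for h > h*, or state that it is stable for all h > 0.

(-3.3939,0); λ=-8 ⇒ h* = (112/33)/8 = 0.4242.

Test eqn y'=λy, z=hλ:
  k1=λy_n ⇒ h·k1=z·y_n;  k2=λ(1+11/14z)y_n ⇒ h·k2=z(1+11/14z)y_n
  y_{n+1}/y_n = 1 + 5/8z + 3/8z(1+11/14z) = 1 + z + 33/112z²
  Hence R(z) = 1 + z + 33/112z².

Solve |R(x)|<1 on ℝ⁻.
x=-1.58: |R|=0.1555
R=1: x+33/112x²=0 ⇒ x=−112/33=-3.3939; min R=1−1/(4·33/112)=0.1515>−1
Confirm numerically:
  x=-3.090: |R|=0.72328 <1
  x=-2.687: |R|=0.44031 <1
  x=-1.607: |R|=0.15390 <1
  x=-1.463: |R|=0.16764 <1
  x=-3.846: |R|=1.51227 >1
  x=-3.660: |R|=1.28692 >1
Stable set (-3.3939, 0).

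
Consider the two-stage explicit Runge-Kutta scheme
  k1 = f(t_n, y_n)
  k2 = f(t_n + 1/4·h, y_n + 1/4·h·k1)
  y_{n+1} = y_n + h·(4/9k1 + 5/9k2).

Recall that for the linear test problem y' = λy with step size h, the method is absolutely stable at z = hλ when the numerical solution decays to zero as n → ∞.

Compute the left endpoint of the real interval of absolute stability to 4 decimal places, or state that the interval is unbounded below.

z* = -7.2000.

Test eqn y'=λy, z=hλ:
  k1=λy_n ⇒ h·k1=z·y_n;  k2=λ(1+1/4z)y_n ⇒ h·k2=z(1+1/4z)y_n
  y_{n+1}/y_n = 1 + 4/9z + 5/9z(1+1/4z) = 1 + z + 5/36z²
  Hence R(z) = 1 + z + 5/36z².

Solve |R(x)|<1 on ℝ⁻.
x=-0.46: |R|=0.5694
R=1: x+5/36x²=0 ⇒ x=−36/5=-7.2000; min R=1−1/(4·5/36)=-0.8000>−1
Confirm numerically:
  x=-6.289: |R|=0.20427 <1
  x=-6.050: |R|=0.03368 <1
  x=-4.201: |R|=0.74983 <1
  x=-4.070: |R|=0.76932 <1
  x=-7.559: |R|=1.37690 >1
  x=-7.493: |R|=1.30492 >1
  x=-7.235: |R|=1.03517 >1
Interval (-7.2000, 0).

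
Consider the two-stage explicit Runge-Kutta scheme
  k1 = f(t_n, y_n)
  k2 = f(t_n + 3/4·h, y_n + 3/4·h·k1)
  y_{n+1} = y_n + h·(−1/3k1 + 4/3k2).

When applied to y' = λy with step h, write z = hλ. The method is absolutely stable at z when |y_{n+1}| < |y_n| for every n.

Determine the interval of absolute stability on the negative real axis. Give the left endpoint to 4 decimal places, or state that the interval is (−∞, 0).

Test eqn y'=λy, z=hλ:
  k1=λy_n ⇒ h·k1=z·y_n;  k2=λ(1+3/4z)y_n ⇒ h·k2=z(1+3/4z)y_n
  y_{n+1}/y_n = 1 − 1/3z + 4/3z(1+3/4z) = 1 + z + z²
  so R(z) = 1 + z + z².

Boundary: |R(x)|=1, x<0.
x=-0.63: |R|=0.7669
R=1: x+1x²=0 ⇒ x=−1=-1.0000; min R=1−1/(4·1)=0.7500>−1
Confirm numerically:
  x=-0.862: |R|=0.88104 <1
  x=-0.786: |R|=0.83180 <1
  x=-0.515: |R|=0.75023 <1
  x=-1.417: |R|=1.59089 >1
  x=-1.122: |R|=1.13688 >1
Interval (-1.0000, 0).

z∈(-1.0000,0).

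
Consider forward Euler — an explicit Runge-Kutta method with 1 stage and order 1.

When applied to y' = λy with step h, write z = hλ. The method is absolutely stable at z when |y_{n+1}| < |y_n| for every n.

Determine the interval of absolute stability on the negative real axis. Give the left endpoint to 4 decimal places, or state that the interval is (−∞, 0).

On y'=λy, z=hλ:
  order 1, 1-stage ⇒ R(z)=1+z
  (e.g. R(-0.51)=0.49000, |R|=0.49000)

Solve |R(x)|<1 on ℝ⁻.
x=-0.51: |R|=0.4900
|R(-2.33)|=1.3300 |R(-2.22)|=1.2200 |R(-1.44)|=0.4400
Bisect:
  x_lo=-2.7301 |R|=1.7301  x_hi=-0.1775 |R|=0.8225
  mid=-1.45378 |R|=0.45378 →hi
  mid=-2.09193 |R|=1.09193 →lo
  mid=-1.77286 |R|=0.77286 →hi
  mid=-1.93239 |R|=0.93239 →hi
  mid=-2.01216 |R|=1.01216 →lo
  mid=-1.97227 |R|=0.97227 →hi
  mid=-1.99222 |R|=0.99222 →hi
  mid=-2.00219 |R|=1.00219 →lo
  mid=-1.99720 |R|=0.99720 →hi
  ...
  [-2.00001,-1.99985] ⇒ x*=-2.0000
Interval (-2.0000, 0).

z∈(-2.0000,0).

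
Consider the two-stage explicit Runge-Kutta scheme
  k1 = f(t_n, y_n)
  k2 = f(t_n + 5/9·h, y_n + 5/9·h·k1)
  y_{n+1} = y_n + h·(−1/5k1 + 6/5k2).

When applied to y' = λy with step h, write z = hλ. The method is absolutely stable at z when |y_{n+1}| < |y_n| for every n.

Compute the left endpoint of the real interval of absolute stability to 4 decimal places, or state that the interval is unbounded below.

With y'=λy (z=hλ):
  k1=λy_n ⇒ h·k1=z·y_n;  k2=λ(1+5/9z)y_n ⇒ h·k2=z(1+5/9z)y_n
  y_{n+1}/y_n = 1 − 1/5z + 6/5z(1+5/9z) = 1 + z + 2/3z²
  R(z) = 1 + z + 2/3z².

Boundary: |R(x)|=1, x<0.
x=-1.08: |R|=0.6976
R=1: x+2/3x²=0 ⇒ x=−3/2=-1.5000; min R=1−1/(4·2/3)=0.6250>−1
Confirm numerically:
  x=-1.400: |R|=0.90667 <1
  x=-1.285: |R|=0.81582 <1
  x=-0.959: |R|=0.65412 <1
  x=-0.879: |R|=0.63609 <1
  x=-2.048: |R|=1.74820 >1
  x=-1.624: |R|=1.13425 >1
  x=-1.596: |R|=1.10214 >1
Interval (-1.5000, 0).

z* = -1.5000.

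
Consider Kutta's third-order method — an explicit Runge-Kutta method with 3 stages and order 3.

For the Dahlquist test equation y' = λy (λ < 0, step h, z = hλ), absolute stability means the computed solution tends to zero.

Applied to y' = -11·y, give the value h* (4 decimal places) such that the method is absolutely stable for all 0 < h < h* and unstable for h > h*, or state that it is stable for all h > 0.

(-2.5127,0); λ=-11 ⇒ h* = 0.2284.

On y'=λy, z=hλ:
  order 3, 3-stage ⇒ R(z)=1+z+z^2/2+z^3/6
  (e.g. R(-0.44)=0.64260, |R|=0.64260)

Find x<0 with |R(x)|<1.
x=-0.44: |R|=0.6426
|R(-1.81)|=0.1602 |R(-1.8)|=0.1520 |R(-1.54)|=0.0371
Bisect:
  x_lo=-3.2678 |R|=2.7444  x_hi=-0.3507 |R|=0.7036
  mid=-1.80926 |R|=0.15963 →hi
  mid=-2.53853 |R|=1.04290 →lo
  mid=-2.17389 |R|=0.52322 →hi
  mid=-2.35621 |R|=0.76052 →hi
  mid=-2.44737 |R|=0.89570 →hi
  mid=-2.49295 |R|=0.96775 →hi
  mid=-2.51574 |R|=1.00493 →lo
  ...
  [-2.51289,-2.51271] ⇒ x*=-2.5127
Interval (-2.5127, 0).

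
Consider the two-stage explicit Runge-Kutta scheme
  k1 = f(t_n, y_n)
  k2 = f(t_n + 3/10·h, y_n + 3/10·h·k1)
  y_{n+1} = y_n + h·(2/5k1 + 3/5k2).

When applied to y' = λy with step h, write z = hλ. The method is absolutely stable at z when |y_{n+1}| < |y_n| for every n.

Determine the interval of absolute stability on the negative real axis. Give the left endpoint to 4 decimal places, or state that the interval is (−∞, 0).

Set f=λy, z=hλ:
  k1=λy_n ⇒ h·k1=z·y_n;  k2=λ(1+3/10z)y_n ⇒ h·k2=z(1+3/10z)y_n
  y_{n+1}/y_n = 1 + 2/5z + 3/5z(1+3/10z) = 1 + z + 9/50z²
  R(z) = 1 + z + 9/50z².

Find x<0 with |R(x)|<1.
x=-0.37: |R|=0.6546
R=1: x+9/50x²=0 ⇒ x=−50/9=-5.5556; min R=1−1/(4·9/50)=-0.3889>−1
Confirm numerically:
  x=-3.690: |R|=0.23910 <1
  x=-3.479: |R|=0.30038 <1
  x=-2.931: |R|=0.38466 <1
  x=-5.902: |R|=1.36805 >1
  x=-5.683: |R|=1.13037 >1
  x=-5.614: |R|=1.05906 >1
Stable set (-5.5556, 0).

(-5.5556, 0).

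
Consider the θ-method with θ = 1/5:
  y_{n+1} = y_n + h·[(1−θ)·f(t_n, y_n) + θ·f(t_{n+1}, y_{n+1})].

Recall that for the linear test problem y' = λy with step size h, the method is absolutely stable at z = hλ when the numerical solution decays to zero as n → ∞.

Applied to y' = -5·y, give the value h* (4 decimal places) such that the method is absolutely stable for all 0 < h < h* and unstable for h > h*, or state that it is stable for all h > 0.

(-3.3333,0); λ=-5 ⇒ h* = (10/3)/5 = 0.6667.

With y'=λy (z=hλ):
  y_{n+1} = y_n + z·[4/5·y_n + 1/5·y_{n+1}] ⇒ (1 − 1/5z)y_{n+1} = (1 + 4/5z)y_n
  ⇒ R(z) = (1 + 4/5z)/(1 − 1/5z).

Solve |R(x)|<1 on ℝ⁻.
x=-0.42: |R|=0.6125
R=−1: 1+4/5x = −1+1/5x ⇒ -3/5x=2 ⇒ x=2/(-3/5)=-3.3333
Confirm numerically:
  x=-2.780: |R|=0.78663 <1
  x=-2.701: |R|=0.75367 <1
  x=-1.959: |R|=0.40753 <1
  x=-1.571: |R|=0.19540 <1
  x=-3.828: |R|=1.16810 >1
  x=-3.667: |R|=1.11550 >1
  x=-3.519: |R|=1.06538 >1
So |R|<1 on (-3.3333, 0).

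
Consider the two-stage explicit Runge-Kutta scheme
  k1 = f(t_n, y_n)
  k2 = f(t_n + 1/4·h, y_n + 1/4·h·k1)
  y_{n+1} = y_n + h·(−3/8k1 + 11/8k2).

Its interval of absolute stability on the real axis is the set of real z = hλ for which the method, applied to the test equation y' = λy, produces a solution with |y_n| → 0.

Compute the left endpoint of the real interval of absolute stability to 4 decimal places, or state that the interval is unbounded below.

Set f=λy, z=hλ:
  k1=λy_n ⇒ h·k1=z·y_n;  k2=λ(1+1/4z)y_n ⇒ h·k2=z(1+1/4z)y_n
  y_{n+1}/y_n = 1 − 3/8z + 11/8z(1+1/4z) = 1 + z + 11/32z²
  ⇒ R(z) = 1 + z + 11/32z².

Find x<0 with |R(x)|<1.
x=-0.93: |R|=0.3673
R=1: x+11/32x²=0 ⇒ x=−32/11=-2.9091; min R=1−1/(4·11/32)=0.2727>−1
Confirm numerically:
  x=-1.752: |R|=0.30314 <1
  x=-1.707: |R|=0.29464 <1
  x=-1.675: |R|=0.28943 <1
  x=-3.352: |R|=1.51034 >1
  x=-3.109: |R|=1.21365 >1
  x=-3.027: |R|=1.12269 >1
Stable set (-2.9091, 0).

left endpoint -2.9091.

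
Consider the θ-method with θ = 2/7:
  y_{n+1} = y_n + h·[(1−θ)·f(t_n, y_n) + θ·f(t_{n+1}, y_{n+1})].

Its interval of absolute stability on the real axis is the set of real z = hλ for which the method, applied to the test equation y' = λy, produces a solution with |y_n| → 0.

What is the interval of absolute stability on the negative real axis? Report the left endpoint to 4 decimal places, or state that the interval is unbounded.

With y'=λy (z=hλ):
  y_{n+1} = y_n + z·[5/7·y_n + 2/7·y_{n+1}] ⇒ (1 − 2/7z)y_{n+1} = (1 + 5/7z)y_n
  so R(z) = (1 + 5/7z)/(1 − 2/7z).

Need |R(x)|<1, x<0.
x=-1.58: |R|=0.0886
R=−1: 1+5/7x = −1+2/7x ⇒ -3/7x=2 ⇒ x=2/(-3/7)=-4.6667
Confirm numerically:
  x=-2.942: |R|=0.59842 <1
  x=-2.648: |R|=0.50748 <1
  x=-2.644: |R|=0.50618 <1
  x=-2.345: |R|=0.40419 <1
  x=-5.245: |R|=1.09920 >1
  x=-4.964: |R|=1.05269 >1
  x=-4.739: |R|=1.01317 >1
So |R|<1 on (-4.6667, 0).

(-4.6667, 0).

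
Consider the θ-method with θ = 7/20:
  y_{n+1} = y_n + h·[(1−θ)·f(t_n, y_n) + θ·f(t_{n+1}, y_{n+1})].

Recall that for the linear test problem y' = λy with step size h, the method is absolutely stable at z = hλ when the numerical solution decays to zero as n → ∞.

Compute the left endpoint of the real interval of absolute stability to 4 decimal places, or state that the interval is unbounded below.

left endpoint -6.6667.

On y'=λy, z=hλ:
  y_{n+1} = y_n + z·[13/20·y_n + 7/20·y_{n+1}] ⇒ (1 − 7/20z)y_{n+1} = (1 + 13/20z)y_n
  so R(z) = (1 + 13/20z)/(1 − 7/20z).

Boundary: |R(x)|=1, x<0.
x=-0.47: |R|=0.5964
R=−1: 1+13/20x = −1+7/20x ⇒ -3/10x=2 ⇒ x=2/(-3/10)=-6.6667
Confirm numerically:
  x=-4.768: |R|=0.78657 <1
  x=-4.186: |R|=0.69811 <1
  x=-3.926: |R|=0.65368 <1
  x=-6.867: |R|=1.01766 >1
  x=-6.752: |R|=1.00761 >1
  x=-6.704: |R|=1.00335 >1
So |R|<1 on (-6.6667, 0).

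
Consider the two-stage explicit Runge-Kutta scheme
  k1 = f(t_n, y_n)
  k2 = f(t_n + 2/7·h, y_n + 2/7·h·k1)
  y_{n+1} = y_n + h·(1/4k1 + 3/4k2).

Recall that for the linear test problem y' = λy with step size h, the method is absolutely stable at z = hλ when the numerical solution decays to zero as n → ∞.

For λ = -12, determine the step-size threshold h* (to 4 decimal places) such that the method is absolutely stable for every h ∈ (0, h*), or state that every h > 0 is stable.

On y'=λy, z=hλ:
  k1=λy_n ⇒ h·k1=z·y_n;  k2=λ(1+2/7z)y_n ⇒ h·k2=z(1+2/7z)y_n
  y_{n+1}/y_n = 1 + 1/4z + 3/4z(1+2/7z) = 1 + z + 3/14z²
  Hence R(z) = 1 + z + 3/14z².

Solve |R(x)|<1 on ℝ⁻.
x=-1.69: |R|=0.0780
R=1: x+3/14x²=0 ⇒ x=−14/3=-4.6667; min R=1−1/(4·3/14)=-0.1667>−1
Confirm numerically:
  x=-4.378: |R|=0.72919 <1
  x=-4.373: |R|=0.72481 <1
  x=-3.954: |R|=0.39617 <1
  x=-2.674: |R|=0.14180 <1
  x=-5.127: |R|=1.50574 >1
  x=-4.814: |R|=1.15198 >1
So |R|<1 on (-4.6667, 0).

(-4.6667,0); λ=-12 ⇒ h* = (14/3)/12 = 0.3889.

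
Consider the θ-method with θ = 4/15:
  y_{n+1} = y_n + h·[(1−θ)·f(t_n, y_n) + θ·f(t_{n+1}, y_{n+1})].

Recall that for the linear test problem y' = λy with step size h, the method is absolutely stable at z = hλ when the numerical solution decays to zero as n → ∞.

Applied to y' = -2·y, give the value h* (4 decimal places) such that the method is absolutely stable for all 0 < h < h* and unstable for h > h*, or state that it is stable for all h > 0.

(-4.2857,0); λ=-2 ⇒ h* = (30/7)/2 = 2.1429.

Set f=λy, z=hλ:
  y_{n+1} = y_n + z·[11/15·y_n + 4/15·y_{n+1}] ⇒ (1 − 4/15z)y_{n+1} = (1 + 11/15z)y_n
  Hence R(z) = (1 + 11/15z)/(1 − 4/15z).

Solve |R(x)|<1 on ℝ⁻.
x=-1.55: |R|=0.0967
R=−1: 1+11/15x = −1+4/15x ⇒ -7/15x=2 ⇒ x=2/(-7/15)=-4.2857
Confirm numerically:
  x=-4.183: |R|=0.97734 <1
  x=-3.420: |R|=0.78870 <1
  x=-2.886: |R|=0.63088 <1
  x=-1.995: |R|=0.30222 <1
  x=-4.793: |R|=1.10392 >1
  x=-4.346: |R|=1.01303 >1
Stable set (-4.2857, 0).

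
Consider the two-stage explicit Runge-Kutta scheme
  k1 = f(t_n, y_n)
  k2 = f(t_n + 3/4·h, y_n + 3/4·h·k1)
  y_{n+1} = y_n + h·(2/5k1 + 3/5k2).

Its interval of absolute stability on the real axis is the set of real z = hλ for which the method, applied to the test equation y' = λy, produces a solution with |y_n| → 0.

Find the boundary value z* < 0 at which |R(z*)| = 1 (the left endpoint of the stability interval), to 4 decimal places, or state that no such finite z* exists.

left endpoint -2.2222.

On y'=λy, z=hλ:
  k1=λy_n ⇒ h·k1=z·y_n;  k2=λ(1+3/4z)y_n ⇒ h·k2=z(1+3/4z)y_n
  y_{n+1}/y_n = 1 + 2/5z + 3/5z(1+3/4z) = 1 + z + 9/20z²
  ⇒ R(z) = 1 + z + 9/20z².

Need |R(x)|<1, x<0.
x=-0.89: |R|=0.4664
R=1: x+9/20x²=0 ⇒ x=−20/9=-2.2222; min R=1−1/(4·9/20)=0.4444>−1
Confirm numerically:
  x=-2.000: |R|=0.80000 <1
  x=-1.267: |R|=0.45538 <1
  x=-1.008: |R|=0.44923 <1
  x=-2.816: |R|=1.75244 >1
  x=-2.773: |R|=1.68729 >1
Interval (-2.2222, 0).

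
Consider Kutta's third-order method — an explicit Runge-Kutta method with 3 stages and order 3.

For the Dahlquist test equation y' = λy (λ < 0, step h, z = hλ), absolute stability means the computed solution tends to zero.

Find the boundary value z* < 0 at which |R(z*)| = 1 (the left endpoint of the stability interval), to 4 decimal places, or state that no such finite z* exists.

z* = -2.5127.

Test eqn y'=λy, z=hλ:
  order 3, 3-stage ⇒ R(z)=1+z+z^2/2+z^3/6
  (e.g. R(-0.97)=0.34834, |R|=0.34834)

Need |R(x)|<1, x<0.
x=-0.97: |R|=0.3483
|R(-2.02)|=0.3535 |R(-1.77)|=0.1278 |R(-1.07)|=0.2983
Bisect:
  x_lo=-3.1672 |R|=2.4466  x_hi=-0.1129 |R|=0.8932
  mid=-1.64004 |R|=0.03039 →hi
  mid=-2.40360 |R|=0.82933 →hi
  mid=-2.78538 |R|=1.50785 →lo
  mid=-2.59449 |R|=1.13954 →lo
  mid=-2.49904 |R|=0.97761 →hi
  mid=-2.54676 |R|=1.05682 →lo
  mid=-2.52290 |R|=1.01678 →lo
  mid=-2.51097 |R|=0.99709 →hi
  mid=-2.51694 |R|=1.00691 →lo
  mid=-2.51396 |R|=1.00199 →lo
  ...
  [-2.51284,-2.51265] ⇒ x*=-2.5127
Interval (-2.5127, 0).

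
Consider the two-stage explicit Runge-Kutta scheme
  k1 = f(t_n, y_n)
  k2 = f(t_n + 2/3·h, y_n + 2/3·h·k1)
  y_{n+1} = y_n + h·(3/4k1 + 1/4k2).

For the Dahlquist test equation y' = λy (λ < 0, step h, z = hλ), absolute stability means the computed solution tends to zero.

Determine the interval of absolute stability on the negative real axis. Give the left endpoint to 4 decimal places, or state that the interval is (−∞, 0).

Set f=λy, z=hλ:
  k1=λy_n ⇒ h·k1=z·y_n;  k2=λ(1+2/3z)y_n ⇒ h·k2=z(1+2/3z)y_n
  y_{n+1}/y_n = 1 + 3/4z + 1/4z(1+2/3z) = 1 + z + 1/6z²
  Hence R(z) = 1 + z + 1/6z².

Find x<0 with |R(x)|<1.
x=-1.1: |R|=0.1017
R=1: x+1/6x²=0 ⇒ x=−6=-6.0000; min R=1−1/(4·1/6)=-0.5000>−1
Confirm numerically:
  x=-3.429: |R|=0.46933 <1
  x=-3.354: |R|=0.47911 <1
  x=-2.785: |R|=0.49230 <1
  x=-6.323: |R|=1.34039 >1
  x=-6.226: |R|=1.23451 >1
  x=-6.097: |R|=1.09857 >1
Interval (-6.0000, 0).

z∈(-6.0000,0).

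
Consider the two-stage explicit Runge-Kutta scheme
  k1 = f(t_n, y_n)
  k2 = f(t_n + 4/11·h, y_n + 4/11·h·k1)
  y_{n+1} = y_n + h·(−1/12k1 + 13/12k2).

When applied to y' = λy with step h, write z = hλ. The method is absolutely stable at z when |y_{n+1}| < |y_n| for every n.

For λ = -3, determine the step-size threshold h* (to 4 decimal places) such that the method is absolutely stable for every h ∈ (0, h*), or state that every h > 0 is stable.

Test eqn y'=λy, z=hλ:
  k1=λy_n ⇒ h·k1=z·y_n;  k2=λ(1+4/11z)y_n ⇒ h·k2=z(1+4/11z)y_n
  y_{n+1}/y_n = 1 − 1/12z + 13/12z(1+4/11z) = 1 + z + 13/33z²
  ⇒ R(z) = 1 + z + 13/33z².

Need |R(x)|<1, x<0.
x=-1.22: |R|=0.3663
R=1: x+13/33x²=0 ⇒ x=−33/13=-2.5385; min R=1−1/(4·13/33)=0.3654>−1
Confirm numerically:
  x=-2.167: |R|=0.68290 <1
  x=-1.980: |R|=0.56440 <1
  x=-1.753: |R|=0.45758 <1
  x=-1.386: |R|=0.37076 <1
  x=-2.976: |R|=1.51295 >1
  x=-2.824: |R|=1.31766 >1
  x=-2.621: |R|=1.08522 >1
Stable set (-2.5385, 0).

(-2.5385,0); λ=-3 ⇒ h* = (33/13)/3 = 0.8462.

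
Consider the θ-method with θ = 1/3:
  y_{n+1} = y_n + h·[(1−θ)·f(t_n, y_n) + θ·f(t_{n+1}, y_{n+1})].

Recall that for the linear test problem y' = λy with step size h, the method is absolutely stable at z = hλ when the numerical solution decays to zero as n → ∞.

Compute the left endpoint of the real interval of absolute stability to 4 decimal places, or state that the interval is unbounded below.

With y'=λy (z=hλ):
  y_{n+1} = y_n + z·[2/3·y_n + 1/3·y_{n+1}] ⇒ (1 − 1/3z)y_{n+1} = (1 + 2/3z)y_n
  R(z) = (1 + 2/3z)/(1 − 1/3z).

Boundary: |R(x)|=1, x<0.
x=-0.74: |R|=0.4064
R=−1: 1+2/3x = −1+1/3x ⇒ -1/3x=2 ⇒ x=2/(-1/3)=-6.0000
Confirm numerically:
  x=-5.689: |R|=0.96421 <1
  x=-4.134: |R|=0.73844 <1
  x=-3.292: |R|=0.56961 <1
  x=-6.540: |R|=1.05660 >1
  x=-6.335: |R|=1.03589 >1
Stable set (-6.0000, 0).

z* = -6.0000.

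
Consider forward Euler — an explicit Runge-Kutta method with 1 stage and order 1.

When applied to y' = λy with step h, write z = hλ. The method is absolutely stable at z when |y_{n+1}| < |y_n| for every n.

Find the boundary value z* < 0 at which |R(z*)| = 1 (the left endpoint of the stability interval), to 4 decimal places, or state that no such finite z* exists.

On y'=λy, z=hλ:
  order 1, 1-stage ⇒ R(z)=1+z
  (e.g. R(-1.29)=-0.29000, |R|=0.29000)

Boundary: |R(x)|=1, x<0.
x=-1.29: |R|=0.2900
|R(-1.65)|=0.6500 |R(-1.35)|=0.3500 |R(-1.21)|=0.2100
Bisect:
  x_lo=-2.3379 |R|=1.3379  x_hi=-0.1801 |R|=0.8199
  mid=-1.25899 |R|=0.25899 →hi
  mid=-1.79845 |R|=0.79845 →hi
  mid=-2.06818 |R|=1.06818 →lo
  mid=-1.93332 |R|=0.93332 →hi
  mid=-2.00075 |R|=1.00075 →lo
  mid=-1.96703 |R|=0.96703 →hi
  mid=-1.98389 |R|=0.98389 →hi
  mid=-1.99232 |R|=0.99232 →hi
  mid=-1.99654 |R|=0.99654 →hi
  ...
  [-2.00009,-1.99996] ⇒ x*=-2.0000
Stable set (-2.0000, 0).

z* = -2.0000.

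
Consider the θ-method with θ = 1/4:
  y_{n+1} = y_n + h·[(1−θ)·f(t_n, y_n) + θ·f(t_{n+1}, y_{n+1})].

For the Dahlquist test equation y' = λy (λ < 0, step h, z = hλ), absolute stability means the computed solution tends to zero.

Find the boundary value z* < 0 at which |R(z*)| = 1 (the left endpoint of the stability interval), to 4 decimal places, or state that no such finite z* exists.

On y'=λy, z=hλ:
  y_{n+1} = y_n + z·[3/4·y_n + 1/4·y_{n+1}] ⇒ (1 − 1/4z)y_{n+1} = (1 + 3/4z)y_n
  so R(z) = (1 + 3/4z)/(1 − 1/4z).

Solve |R(x)|<1 on ℝ⁻.
x=-1.4: |R|=0.0370
R=−1: 1+3/4x = −1+1/4x ⇒ -1/2x=2 ⇒ x=2/(-1/2)=-4.0000
Confirm numerically:
  x=-3.095: |R|=0.74489 <1
  x=-1.918: |R|=0.29638 <1
  x=-1.798: |R|=0.24043 <1
  x=-4.237: |R|=1.05755 >1
  x=-4.056: |R|=1.01390 >1
So |R|<1 on (-4.0000, 0).

left endpoint -4.0000.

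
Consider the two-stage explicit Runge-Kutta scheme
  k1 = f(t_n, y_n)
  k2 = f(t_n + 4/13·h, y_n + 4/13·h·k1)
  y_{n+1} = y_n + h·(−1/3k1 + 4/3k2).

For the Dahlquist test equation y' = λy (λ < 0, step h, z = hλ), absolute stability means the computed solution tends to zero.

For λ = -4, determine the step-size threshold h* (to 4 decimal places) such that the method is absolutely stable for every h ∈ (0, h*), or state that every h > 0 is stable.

(-2.4375,0); λ=-4 ⇒ h* = (39/16)/4 = 0.6094.

Set f=λy, z=hλ:
  k1=λy_n ⇒ h·k1=z·y_n;  k2=λ(1+4/13z)y_n ⇒ h·k2=z(1+4/13z)y_n
  y_{n+1}/y_n = 1 − 1/3z + 4/3z(1+4/13z) = 1 + z + 16/39z²
  Hence R(z) = 1 + z + 16/39z².

Find x<0 with |R(x)|<1.
x=-0.54: |R|=0.5796
R=1: x+16/39x²=0 ⇒ x=−39/16=-2.4375; min R=1−1/(4·16/39)=0.3906>−1
Confirm numerically:
  x=-2.113: |R|=0.71870 <1
  x=-2.101: |R|=0.70995 <1
  x=-1.292: |R|=0.39283 <1
  x=-1.253: |R|=0.39111 <1
  x=-2.702: |R|=1.29320 >1
  x=-2.578: |R|=1.14860 >1
So |R|<1 on (-2.4375, 0).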